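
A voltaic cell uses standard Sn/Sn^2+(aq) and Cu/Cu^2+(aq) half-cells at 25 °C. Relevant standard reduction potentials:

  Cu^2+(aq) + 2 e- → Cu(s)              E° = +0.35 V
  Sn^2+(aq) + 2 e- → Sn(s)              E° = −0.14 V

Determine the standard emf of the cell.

Of the two couples in this cell, the one with the more positive reduction potential is reduced at the cathode: here that is Cu²⁺/Cu (+0.35 V); Sn²⁺/Sn (−0.14 V) is the anode.
E°cell = E°(cathode) − E°(anode) = +0.35 − (−0.14) = +0.49 V.

+0.49 V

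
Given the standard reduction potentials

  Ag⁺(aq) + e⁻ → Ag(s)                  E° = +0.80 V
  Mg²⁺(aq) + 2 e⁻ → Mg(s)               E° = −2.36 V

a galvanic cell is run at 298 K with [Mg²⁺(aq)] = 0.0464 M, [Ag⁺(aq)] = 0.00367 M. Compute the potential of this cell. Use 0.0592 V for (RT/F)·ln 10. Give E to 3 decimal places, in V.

+3.055 V

The Ag⁺/Ag couple has the more positive E°, so it is the cathode; Mg²⁺/Mg is the anode.
E°cell = E°cat − E°an = +0.80 − (−2.36) = +3.16 V; n = 2.
The balanced reaction is 2 Ag⁺(aq) + Mg(s) → 2 Ag(s) + Mg²⁺(aq), so Q = [Mg²⁺(aq)] / [Ag⁺(aq)]^2 = 3.44×10^3 and log Q = 3.537.
E = E° − (0.0592/n)·log Q = +3.16 − (0.0592/2)(3.537) = +3.055 V.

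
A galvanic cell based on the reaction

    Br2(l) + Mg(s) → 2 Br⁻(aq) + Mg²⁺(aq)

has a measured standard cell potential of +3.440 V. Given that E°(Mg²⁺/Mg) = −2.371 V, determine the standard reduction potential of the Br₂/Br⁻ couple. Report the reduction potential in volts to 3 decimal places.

In the reaction as written the Br₂/Br⁻ couple is reduced (cathode) and Mg²⁺/Mg is oxidized (anode), so E°cell = E°(Br₂/Br⁻) − E°(Mg²⁺/Mg).
E°(Br₂/Br⁻) = E°cell + E°(anode) = +3.440 + (−2.371) = +1.069 V.

+1.069 V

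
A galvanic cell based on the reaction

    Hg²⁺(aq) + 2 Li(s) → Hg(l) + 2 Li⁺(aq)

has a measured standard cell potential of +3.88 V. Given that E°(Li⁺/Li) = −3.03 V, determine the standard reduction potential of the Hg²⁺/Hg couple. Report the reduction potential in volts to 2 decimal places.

In the reaction as written the Hg²⁺/Hg couple is reduced (cathode) and Li⁺/Li is oxidized (anode), so E°cell = E°(Hg²⁺/Hg) − E°(Li⁺/Li).
E°(Hg²⁺/Hg) = E°cell + E°(anode) = +3.88 + (−3.03) = +0.85 V.

+0.85 V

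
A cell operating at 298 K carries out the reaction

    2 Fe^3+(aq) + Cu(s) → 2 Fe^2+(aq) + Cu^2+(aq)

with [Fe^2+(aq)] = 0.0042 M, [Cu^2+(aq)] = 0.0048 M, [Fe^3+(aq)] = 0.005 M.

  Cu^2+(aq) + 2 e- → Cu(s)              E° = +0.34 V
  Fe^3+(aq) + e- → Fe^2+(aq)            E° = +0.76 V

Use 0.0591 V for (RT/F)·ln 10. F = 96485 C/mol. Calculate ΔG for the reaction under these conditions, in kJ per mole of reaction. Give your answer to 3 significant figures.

−95.1 kJ/mol

E°cell = +0.76 − (+0.34) = +0.42 V; the balanced reaction transfers n = 2 electrons.
Q = ([Fe^2+(aq)]^2·[Cu^2+(aq)]) / [Fe^3+(aq)]^2 = 0.00339, so log Q = −2.470 and E = +0.42 − (0.0591/2)(−2.470) = +0.4930 V.
Then ΔG = −nFE = −2 × 96485 × +0.4930 J/mol = −95.1 kJ/mol.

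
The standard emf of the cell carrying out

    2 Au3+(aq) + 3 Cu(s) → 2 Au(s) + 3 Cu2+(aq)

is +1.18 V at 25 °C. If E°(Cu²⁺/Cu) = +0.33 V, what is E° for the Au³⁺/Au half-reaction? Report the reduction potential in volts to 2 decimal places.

In the reaction as written the Au³⁺/Au couple is reduced (cathode) and Cu²⁺/Cu is oxidized (anode), so E°cell = E°(Au³⁺/Au) − E°(Cu²⁺/Cu).
E°(Au³⁺/Au) = E°cell + E°(anode) = +1.18 + (+0.33) = +1.51 V.

+1.51 V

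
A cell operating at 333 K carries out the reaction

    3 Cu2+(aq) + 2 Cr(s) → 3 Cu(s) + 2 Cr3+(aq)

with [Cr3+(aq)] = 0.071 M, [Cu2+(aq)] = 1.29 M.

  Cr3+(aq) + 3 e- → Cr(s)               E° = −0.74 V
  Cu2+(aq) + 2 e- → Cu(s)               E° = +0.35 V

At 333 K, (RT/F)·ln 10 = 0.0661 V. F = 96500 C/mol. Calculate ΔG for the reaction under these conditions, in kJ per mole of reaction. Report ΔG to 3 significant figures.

With Cu²⁺/Cu reduced at the cathode, E°cell = +0.35 − (−0.74) = +1.09 V and n = 6.
Here Q = [Cr3+(aq)]^2 / [Cu2+(aq)]^3 = 0.00235 (log Q = −2.629), giving E = +1.09 − (0.0661/6)·(−2.629) = +1.1190 V.
Finally ΔG = −nFE = −(6)(96500 C/mol)(+1.1190 V) = −648 kJ/mol.

−648 kJ/mol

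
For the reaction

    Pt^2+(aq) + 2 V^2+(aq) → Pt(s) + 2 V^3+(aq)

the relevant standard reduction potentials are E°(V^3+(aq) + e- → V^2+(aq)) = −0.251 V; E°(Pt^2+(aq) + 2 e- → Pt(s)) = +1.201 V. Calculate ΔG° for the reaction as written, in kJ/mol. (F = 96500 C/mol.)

In the reaction as written Pt^2+(aq) is reduced, so the Pt²⁺/Pt couple is the cathode and V³⁺/V²⁺ is the anode.
E°cell = +1.201 − (−0.251) = +1.452 V; balancing electrons gives n = 2.
ΔG° = −nFE°cell = −(2)(96500)(+1.452) J/mol = −280 kJ/mol.

−280 kJ/mol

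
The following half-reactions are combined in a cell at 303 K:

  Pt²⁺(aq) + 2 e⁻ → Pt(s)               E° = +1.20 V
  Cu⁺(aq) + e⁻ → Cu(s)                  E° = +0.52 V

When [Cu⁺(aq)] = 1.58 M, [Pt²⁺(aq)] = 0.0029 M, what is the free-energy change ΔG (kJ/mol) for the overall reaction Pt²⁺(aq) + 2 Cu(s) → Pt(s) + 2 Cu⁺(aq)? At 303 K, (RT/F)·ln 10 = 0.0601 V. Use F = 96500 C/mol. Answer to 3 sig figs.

With Pt²⁺/Pt reduced at the cathode, E°cell = +1.20 − (+0.52) = +0.68 V and n = 2.
Q = [Cu⁺(aq)]^2 / [Pt²⁺(aq)] = 861, so log Q = 2.935 and E = +0.68 − (0.0601/2)(2.935) = +0.5918 V.
Finally ΔG = −nFE = −(2)(96500 C/mol)(+0.5918 V) = −114 kJ/mol.

−114 kJ/mol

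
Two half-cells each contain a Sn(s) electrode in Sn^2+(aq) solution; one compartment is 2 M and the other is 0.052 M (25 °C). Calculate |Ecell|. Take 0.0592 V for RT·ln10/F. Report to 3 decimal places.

For a concentration cell E°cell = 0, since both electrodes use the same couple.
The compartment with the higher Sn^2+(aq) concentration (2 M) acts as the cathode; ions are reduced there and produced at the dilute (0.052 M) anode.
With n = 2, Ecell = −(0.0592/2)·log([dilute]/[conc]) = −(0.0592/2)·log(0.052/2) = +0.047 V.

0.047 V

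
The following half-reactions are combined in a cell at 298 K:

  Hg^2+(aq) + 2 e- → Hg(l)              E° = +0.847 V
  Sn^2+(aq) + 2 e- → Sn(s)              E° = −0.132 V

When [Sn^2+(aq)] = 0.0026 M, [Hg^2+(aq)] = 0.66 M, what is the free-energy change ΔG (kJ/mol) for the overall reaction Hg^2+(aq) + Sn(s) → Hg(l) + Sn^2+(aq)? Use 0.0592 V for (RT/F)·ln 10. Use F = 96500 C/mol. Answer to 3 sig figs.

The standard cell potential is +0.847 − (−0.132) = +0.979 V, with n = 2 electrons in the balanced equation.
Q = [Sn^2+(aq)] / [Hg^2+(aq)] = 0.00394, so log Q = −2.405 and E = +0.979 − (0.0592/2)(−2.405) = +1.0502 V.
ΔG = −nFE = −(2)(96500)(+1.0502) J/mol = −203 kJ/mol.

−203 kJ/mol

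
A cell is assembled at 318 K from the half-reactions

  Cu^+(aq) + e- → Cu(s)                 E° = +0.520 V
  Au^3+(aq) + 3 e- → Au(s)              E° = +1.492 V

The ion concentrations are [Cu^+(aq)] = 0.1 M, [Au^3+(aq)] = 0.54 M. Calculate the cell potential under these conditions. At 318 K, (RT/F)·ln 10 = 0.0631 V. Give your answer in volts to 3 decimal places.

Au³⁺/Au is reduced (cathode, E° = +1.492 V) and Cu⁺/Cu is oxidized (anode).
E°cell = +1.492 − (+0.520) = +0.972 V, with n = 3 electrons transferred.
Balancing gives Au^3+(aq) + 3 Cu(s) → Au(s) + 3 Cu^+(aq); hence Q = [Cu^+(aq)]^3 / [Au^3+(aq)] = 0.00185 (log Q = −2.732).
Applying E = E° − (RT ln10/nF)·log Q gives +0.972 − (0.0631/3)(−2.732) = +1.029 V.

+1.029 V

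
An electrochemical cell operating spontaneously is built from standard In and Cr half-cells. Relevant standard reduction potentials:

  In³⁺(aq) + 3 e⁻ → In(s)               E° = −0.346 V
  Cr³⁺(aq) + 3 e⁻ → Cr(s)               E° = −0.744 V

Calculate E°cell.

Of the two couples in this cell, the one with the more positive reduction potential is reduced at the cathode: here that is In³⁺/In (−0.346 V); Cr³⁺/Cr (−0.744 V) is the anode.
E°cell = E°(cathode) − E°(anode) = −0.346 − (−0.744) = +0.398 V.

+0.398 V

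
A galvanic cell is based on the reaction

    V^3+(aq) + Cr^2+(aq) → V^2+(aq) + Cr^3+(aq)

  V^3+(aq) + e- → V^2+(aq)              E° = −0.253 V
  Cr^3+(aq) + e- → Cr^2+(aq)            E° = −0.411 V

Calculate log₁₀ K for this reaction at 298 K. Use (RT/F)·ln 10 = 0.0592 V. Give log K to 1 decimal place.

The V³⁺/V²⁺ couple is reduced (cathode); E°cell = −0.253 − (−0.411) = +0.158 V with n = 1.
At equilibrium E = 0, so log K = nE°cell / 0.0592 = (1)(+0.158) / 0.0592 = 2.7.

log K = 2.7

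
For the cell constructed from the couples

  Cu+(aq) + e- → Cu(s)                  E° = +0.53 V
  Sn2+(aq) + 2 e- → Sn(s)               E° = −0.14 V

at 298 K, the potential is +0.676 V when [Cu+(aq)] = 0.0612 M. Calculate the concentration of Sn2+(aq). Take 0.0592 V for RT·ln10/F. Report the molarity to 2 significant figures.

Cu⁺/Cu is the cathode (higher E°); E°cell = +0.53 − (−0.14) = +0.67 V with n = 2.
From the Nernst equation, log Q = n(E° − E)/0.0592 = 2·(+0.67 − (+0.676))/0.0592 = −0.203.
For 2 Cu+(aq) + Sn(s) → 2 Cu(s) + Sn2+(aq), the reaction quotient is Q = [Sn2+(aq)] / [Cu+(aq)]^2.
Isolating [Sn2+(aq)] in Q = 10^{−0.203} yields log [Sn2+(aq)] = −2.629, i.e. 0.0023 M.

0.0023 M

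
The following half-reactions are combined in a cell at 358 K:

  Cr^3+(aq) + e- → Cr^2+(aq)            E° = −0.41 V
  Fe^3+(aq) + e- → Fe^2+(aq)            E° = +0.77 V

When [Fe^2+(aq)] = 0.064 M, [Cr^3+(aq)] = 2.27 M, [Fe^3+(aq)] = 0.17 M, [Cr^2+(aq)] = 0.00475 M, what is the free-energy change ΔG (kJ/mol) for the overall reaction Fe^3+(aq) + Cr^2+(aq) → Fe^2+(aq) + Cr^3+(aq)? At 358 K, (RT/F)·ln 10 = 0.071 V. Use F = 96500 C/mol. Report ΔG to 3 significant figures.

The standard cell potential is +0.77 − (−0.41) = +1.18 V, with n = 1 electron in the balanced equation.
Q = ([Fe^2+(aq)]·[Cr^3+(aq)]) / ([Fe^3+(aq)]·[Cr^2+(aq)]) = 180, so log Q = 2.255 and E = +1.18 − (0.071/1)(2.255) = +1.0199 V.
Finally ΔG = −nFE = −(1)(96500 C/mol)(+1.0199 V) = −98.4 kJ/mol.

−98.4 kJ/mol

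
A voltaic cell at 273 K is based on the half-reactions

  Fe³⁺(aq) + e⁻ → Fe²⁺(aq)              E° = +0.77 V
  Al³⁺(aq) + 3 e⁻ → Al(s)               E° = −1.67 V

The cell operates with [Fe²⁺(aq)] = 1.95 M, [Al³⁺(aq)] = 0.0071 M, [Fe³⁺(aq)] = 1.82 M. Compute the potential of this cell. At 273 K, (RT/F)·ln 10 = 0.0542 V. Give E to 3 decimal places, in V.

+2.477 V

Since E°(Fe³⁺/Fe²⁺) > E°(Al³⁺/Al), Fe³⁺/Fe²⁺ serves as the cathode.
E°cell = +0.77 − (−1.67) = +2.44 V, with n = 3 electrons transferred.
For the overall reaction 3 Fe³⁺(aq) + Al(s) → 3 Fe²⁺(aq) + Al³⁺(aq), Q = ([Fe²⁺(aq)]^3·[Al³⁺(aq)]) / [Fe³⁺(aq)]^3 = 0.00873, giving log Q = −2.059.
Applying E = E° − (RT ln10/nF)·log Q gives +2.44 − (0.0542/3)(−2.059) = +2.477 V.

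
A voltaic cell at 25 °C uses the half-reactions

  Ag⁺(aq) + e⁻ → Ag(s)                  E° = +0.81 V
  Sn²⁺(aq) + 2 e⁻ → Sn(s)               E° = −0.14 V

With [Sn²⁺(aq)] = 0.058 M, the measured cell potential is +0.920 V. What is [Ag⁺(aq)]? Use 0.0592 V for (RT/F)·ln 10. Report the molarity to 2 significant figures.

0.075 M

The Ag⁺/Ag couple has the larger reduction potential, so it is the cathode: E°cell = +0.81 − (−0.14) = +0.95 V and n = 2.
Rearranging E = E° − (0.0592/n)·log Q gives log Q = 2(+0.95 − (+0.920))/0.0592 = 1.014.
The balanced reaction is 2 Ag⁺(aq) + Sn(s) → 2 Ag(s) + Sn²⁺(aq), so Q = [Sn²⁺(aq)] / [Ag⁺(aq)]^2.
Substituting the known concentrations and solving, log [Ag⁺(aq)] = −1.125 and [Ag⁺(aq)] = 0.075 M.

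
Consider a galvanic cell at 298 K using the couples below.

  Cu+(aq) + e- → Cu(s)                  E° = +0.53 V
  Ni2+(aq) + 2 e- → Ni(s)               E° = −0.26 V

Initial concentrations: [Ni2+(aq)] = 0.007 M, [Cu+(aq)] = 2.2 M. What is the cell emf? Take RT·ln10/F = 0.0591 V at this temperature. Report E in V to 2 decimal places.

+0.87 V

The Cu⁺/Cu couple has the more positive E°, so it is the cathode; Ni²⁺/Ni is the anode.
The standard potential is +0.53 − (−0.26) = +0.79 V and the balanced reaction transfers n = 2 electrons.
The balanced reaction is 2 Cu+(aq) + Ni(s) → 2 Cu(s) + Ni2+(aq), so Q = [Ni2+(aq)] / [Cu+(aq)]^2 = 0.00145 and log Q = −2.840.
By the Nernst equation, E = +0.79 − (0.0591/2)·(−2.840) = +0.87 V.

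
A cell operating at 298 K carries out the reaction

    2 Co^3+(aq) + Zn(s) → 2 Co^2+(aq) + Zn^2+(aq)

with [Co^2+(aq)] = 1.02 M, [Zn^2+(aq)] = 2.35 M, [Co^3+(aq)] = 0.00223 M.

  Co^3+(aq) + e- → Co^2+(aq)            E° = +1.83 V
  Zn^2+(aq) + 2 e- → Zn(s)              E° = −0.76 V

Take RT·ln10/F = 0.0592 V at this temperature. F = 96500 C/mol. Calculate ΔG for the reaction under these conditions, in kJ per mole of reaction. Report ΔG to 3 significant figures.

−467 kJ/mol

The standard cell potential is +1.83 − (−0.76) = +2.59 V, with n = 2 electrons in the balanced equation.
Here Q = ([Co^2+(aq)]^2·[Zn^2+(aq)]) / [Co^3+(aq)]^2 = 4.92×10^5 (log Q = 5.692), giving E = +2.59 − (0.0592/2)·(5.692) = +2.4215 V.
Finally ΔG = −nFE = −(2)(96500 C/mol)(+2.4215 V) = −467 kJ/mol.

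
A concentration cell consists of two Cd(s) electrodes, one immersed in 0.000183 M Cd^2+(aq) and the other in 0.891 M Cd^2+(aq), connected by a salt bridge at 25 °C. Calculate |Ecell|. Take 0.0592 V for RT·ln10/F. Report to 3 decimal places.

0.109 V

For a concentration cell E°cell = 0, since both electrodes use the same couple.
The compartment with the higher Cd^2+(aq) concentration (0.891 M) acts as the cathode; ions are reduced there and produced at the dilute (0.000183 M) anode.
With n = 2, Ecell = −(0.0592/2)·log([dilute]/[conc]) = −(0.0592/2)·log(0.000183/0.891) = +0.109 V.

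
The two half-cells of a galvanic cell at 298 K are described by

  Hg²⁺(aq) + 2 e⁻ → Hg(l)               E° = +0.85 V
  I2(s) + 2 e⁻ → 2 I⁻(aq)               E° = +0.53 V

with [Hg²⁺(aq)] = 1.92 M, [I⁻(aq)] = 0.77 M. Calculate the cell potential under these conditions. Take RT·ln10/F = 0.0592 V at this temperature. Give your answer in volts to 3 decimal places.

Since E°(Hg²⁺/Hg) > E°(I₂/I⁻), Hg²⁺/Hg serves as the cathode.
E°cell = +0.85 − (+0.53) = +0.32 V, with n = 2 electrons transferred.
For the overall reaction Hg²⁺(aq) + 2 I⁻(aq) → Hg(l) + I2(s), Q = 1 / ([Hg²⁺(aq)]·[I⁻(aq)]^2) = 0.878, giving log Q = −0.056.
By the Nernst equation, E = +0.32 − (0.0592/2)·(−0.056) = +0.322 V.

+0.322 V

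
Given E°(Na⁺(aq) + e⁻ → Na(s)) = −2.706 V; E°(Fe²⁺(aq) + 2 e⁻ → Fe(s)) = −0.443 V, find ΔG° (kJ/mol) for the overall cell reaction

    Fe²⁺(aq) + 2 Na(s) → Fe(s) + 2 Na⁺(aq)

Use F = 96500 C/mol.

In the reaction as written Fe²⁺(aq) is reduced, so the Fe²⁺/Fe couple is the cathode and Na⁺/Na is the anode.
E°cell = −0.443 − (−2.706) = +2.263 V; balancing electrons gives n = 2.
ΔG° = −nFE°cell = −(2)(96500)(+2.263) J/mol = −437 kJ/mol.

−437 kJ/mol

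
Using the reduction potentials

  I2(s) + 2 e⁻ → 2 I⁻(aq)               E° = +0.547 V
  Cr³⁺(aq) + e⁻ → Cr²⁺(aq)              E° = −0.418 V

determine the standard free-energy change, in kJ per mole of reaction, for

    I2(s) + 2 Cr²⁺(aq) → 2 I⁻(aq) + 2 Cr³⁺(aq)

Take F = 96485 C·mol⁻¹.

In the reaction as written I2(s) is reduced, so the I₂/I⁻ couple is the cathode and Cr³⁺/Cr²⁺ is the anode.
E°cell = +0.547 − (−0.418) = +0.965 V; balancing electrons gives n = 2.
ΔG° = −nFE°cell = −(2)(96485)(+0.965) J/mol = −186 kJ/mol.

−186 kJ/mol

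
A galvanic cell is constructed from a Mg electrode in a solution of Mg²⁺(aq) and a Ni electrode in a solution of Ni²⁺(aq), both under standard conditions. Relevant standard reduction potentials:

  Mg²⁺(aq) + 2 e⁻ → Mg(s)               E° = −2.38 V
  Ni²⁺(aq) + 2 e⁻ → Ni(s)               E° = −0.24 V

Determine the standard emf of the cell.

Of the two couples in this cell, the one with the more positive reduction potential is reduced at the cathode: here that is Ni²⁺/Ni (−0.24 V); Mg²⁺/Mg (−2.38 V) is the anode.
E°cell = E°(cathode) − E°(anode) = −0.24 − (−2.38) = +2.14 V.

+2.14 V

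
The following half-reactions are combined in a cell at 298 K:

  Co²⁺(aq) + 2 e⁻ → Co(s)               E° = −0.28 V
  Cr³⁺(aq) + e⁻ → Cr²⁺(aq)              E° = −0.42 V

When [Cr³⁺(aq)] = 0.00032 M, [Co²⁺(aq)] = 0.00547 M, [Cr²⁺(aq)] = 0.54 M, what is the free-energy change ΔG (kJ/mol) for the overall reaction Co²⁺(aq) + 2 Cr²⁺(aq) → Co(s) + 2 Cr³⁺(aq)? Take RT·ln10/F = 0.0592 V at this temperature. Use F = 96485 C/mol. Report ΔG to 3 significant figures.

The standard cell potential is −0.28 − (−0.42) = +0.14 V, with n = 2 electrons in the balanced equation.
Here Q = [Cr³⁺(aq)]^2 / ([Co²⁺(aq)]·[Cr²⁺(aq)]^2) = 6.42×10^−5 (log Q = −4.192), giving E = +0.14 − (0.0592/2)·(−4.192) = +0.2641 V.
Then ΔG = −nFE = −2 × 96485 × +0.2641 J/mol = −51.0 kJ/mol.

−51.0 kJ/mol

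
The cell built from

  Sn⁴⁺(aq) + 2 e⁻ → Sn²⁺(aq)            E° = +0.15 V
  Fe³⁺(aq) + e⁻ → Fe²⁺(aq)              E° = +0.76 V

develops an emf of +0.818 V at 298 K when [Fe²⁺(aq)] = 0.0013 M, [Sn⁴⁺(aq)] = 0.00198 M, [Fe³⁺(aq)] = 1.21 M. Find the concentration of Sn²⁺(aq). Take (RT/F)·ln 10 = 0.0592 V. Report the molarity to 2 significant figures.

0.024 M

The Fe³⁺/Fe²⁺ couple has the larger reduction potential, so it is the cathode: E°cell = +0.76 − (+0.15) = +0.61 V and n = 2.
From the Nernst equation, log Q = n(E° − E)/0.0592 = 2·(+0.61 − (+0.818))/0.0592 = −7.027.
For 2 Fe³⁺(aq) + Sn²⁺(aq) → 2 Fe²⁺(aq) + Sn⁴⁺(aq), the reaction quotient is Q = ([Fe²⁺(aq)]^2·[Sn⁴⁺(aq)]) / ([Fe³⁺(aq)]^2·[Sn²⁺(aq)]).
Substituting the known concentrations and solving, log [Sn²⁺(aq)] = −1.614 and [Sn²⁺(aq)] = 0.024 M.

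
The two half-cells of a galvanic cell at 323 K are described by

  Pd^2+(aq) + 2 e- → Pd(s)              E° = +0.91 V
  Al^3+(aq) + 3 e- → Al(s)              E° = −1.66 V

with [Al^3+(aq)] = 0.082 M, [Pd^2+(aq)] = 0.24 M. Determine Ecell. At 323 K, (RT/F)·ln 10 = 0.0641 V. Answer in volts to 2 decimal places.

The Pd²⁺/Pd couple has the more positive E°, so it is the cathode; Al³⁺/Al is the anode.
The standard potential is +0.91 − (−1.66) = +2.57 V and the balanced reaction transfers n = 6 electrons.
Balancing gives 3 Pd^2+(aq) + 2 Al(s) → 3 Pd(s) + 2 Al^3+(aq); hence Q = [Al^3+(aq)]^2 / [Pd^2+(aq)]^3 = 0.486 (log Q = −0.313).
E = E° − (0.0641/n)·log Q = +2.57 − (0.0641/6)(−0.313) = +2.57 V.

+2.57 V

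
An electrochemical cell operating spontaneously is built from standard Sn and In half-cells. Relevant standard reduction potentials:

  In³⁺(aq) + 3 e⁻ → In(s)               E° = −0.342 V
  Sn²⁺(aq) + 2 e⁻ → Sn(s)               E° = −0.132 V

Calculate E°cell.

+0.210 V

The Sn²⁺/Sn couple has the higher E°, so Sn ion is reduced (cathode) and In is oxidized (anode).
E°cell = E°(cathode) − E°(anode) = −0.132 − (−0.342) = +0.210 V.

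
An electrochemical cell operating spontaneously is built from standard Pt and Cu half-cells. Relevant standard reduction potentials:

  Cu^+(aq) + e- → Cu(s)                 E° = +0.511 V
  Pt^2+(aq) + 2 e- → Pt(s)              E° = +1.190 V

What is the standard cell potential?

Of the two couples in this cell, the one with the more positive reduction potential is reduced at the cathode: here that is Pt²⁺/Pt (+1.190 V); Cu⁺/Cu (+0.511 V) is the anode.
E°cell = E°(cathode) − E°(anode) = +1.190 − (+0.511) = +0.679 V.

+0.679 V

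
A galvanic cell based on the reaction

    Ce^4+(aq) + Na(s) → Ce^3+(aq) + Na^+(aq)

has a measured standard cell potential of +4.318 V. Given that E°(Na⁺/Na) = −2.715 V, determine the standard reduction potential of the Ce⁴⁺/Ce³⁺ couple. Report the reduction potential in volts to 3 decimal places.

In the reaction as written the Ce⁴⁺/Ce³⁺ couple is reduced (cathode) and Na⁺/Na is oxidized (anode), so E°cell = E°(Ce⁴⁺/Ce³⁺) − E°(Na⁺/Na).
E°(Ce⁴⁺/Ce³⁺) = E°cell + E°(anode) = +4.318 + (−2.715) = +1.603 V.

+1.603 V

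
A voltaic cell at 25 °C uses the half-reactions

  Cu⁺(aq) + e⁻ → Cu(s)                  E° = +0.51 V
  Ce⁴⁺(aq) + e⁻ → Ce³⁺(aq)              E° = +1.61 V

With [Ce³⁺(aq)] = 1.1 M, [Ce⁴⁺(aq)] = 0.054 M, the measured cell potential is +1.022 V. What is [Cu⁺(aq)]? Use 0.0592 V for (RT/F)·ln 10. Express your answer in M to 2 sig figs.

The Ce⁴⁺/Ce³⁺ couple has the larger reduction potential, so it is the cathode: E°cell = +1.61 − (+0.51) = +1.10 V and n = 1.
Rearranging E = E° − (0.0592/n)·log Q gives log Q = 1(+1.10 − (+1.022))/0.0592 = 1.318.
For Ce⁴⁺(aq) + Cu(s) → Ce³⁺(aq) + Cu⁺(aq), the reaction quotient is Q = ([Ce³⁺(aq)]·[Cu⁺(aq)]) / [Ce⁴⁺(aq)].
Solving for the unknown gives log [Cu⁺(aq)] = 0.009, so [Cu⁺(aq)] ≈ 1.0 M.

1.0 M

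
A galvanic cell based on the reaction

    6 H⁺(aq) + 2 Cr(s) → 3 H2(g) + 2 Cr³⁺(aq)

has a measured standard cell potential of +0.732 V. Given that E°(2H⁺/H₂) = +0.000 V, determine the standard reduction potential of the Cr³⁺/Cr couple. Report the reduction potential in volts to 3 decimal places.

−0.732 V

In the reaction as written the 2H⁺/H₂ couple is reduced (cathode) and Cr³⁺/Cr is oxidized (anode), so E°cell = E°(2H⁺/H₂) − E°(Cr³⁺/Cr).
E°(Cr³⁺/Cr) = E°(cathode) − E°cell = +0.000 − (+0.732) = −0.732 V.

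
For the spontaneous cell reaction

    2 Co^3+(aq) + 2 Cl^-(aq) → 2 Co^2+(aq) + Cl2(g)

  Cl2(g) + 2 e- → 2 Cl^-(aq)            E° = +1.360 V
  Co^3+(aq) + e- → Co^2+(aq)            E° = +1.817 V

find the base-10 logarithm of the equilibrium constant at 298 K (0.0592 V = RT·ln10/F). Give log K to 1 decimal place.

log K = 15.4

The Co³⁺/Co²⁺ couple is reduced (cathode); E°cell = +1.817 − (+1.360) = +0.457 V with n = 2.
At equilibrium E = 0, so log K = nE°cell / 0.0592 = (2)(+0.457) / 0.0592 = 15.4.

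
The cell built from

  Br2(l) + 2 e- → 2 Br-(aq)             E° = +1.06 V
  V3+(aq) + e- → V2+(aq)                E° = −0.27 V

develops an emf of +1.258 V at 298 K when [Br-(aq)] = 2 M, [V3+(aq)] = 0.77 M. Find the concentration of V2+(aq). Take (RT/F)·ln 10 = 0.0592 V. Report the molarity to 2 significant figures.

Br₂/Br⁻ is the cathode (higher E°); E°cell = +1.06 − (−0.27) = +1.33 V with n = 2.
Since E = E° − (0.0592/n)·log Q, log Q = n(E° − E)/0.0592 = 2.432.
For Br2(l) + 2 V2+(aq) → 2 Br-(aq) + 2 V3+(aq), the reaction quotient is Q = ([Br-(aq)]^2·[V3+(aq)]^2) / [V2+(aq)]^2.
Solving for the unknown gives log [V2+(aq)] = −1.028, so [V2+(aq)] ≈ 0.094 M.

0.094 M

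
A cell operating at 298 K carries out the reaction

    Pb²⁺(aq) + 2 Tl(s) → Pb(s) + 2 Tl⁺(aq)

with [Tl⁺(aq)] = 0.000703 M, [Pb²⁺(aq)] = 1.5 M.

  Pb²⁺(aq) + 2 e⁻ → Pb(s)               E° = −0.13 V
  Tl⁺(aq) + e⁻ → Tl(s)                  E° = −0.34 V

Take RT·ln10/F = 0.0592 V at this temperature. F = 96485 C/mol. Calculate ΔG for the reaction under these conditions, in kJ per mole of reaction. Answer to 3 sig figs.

−77.6 kJ/mol

E°cell = −0.13 − (−0.34) = +0.21 V; the balanced reaction transfers n = 2 electrons.
Here Q = [Tl⁺(aq)]^2 / [Pb²⁺(aq)] = 3.29×10^−7 (log Q = −6.482), giving E = +0.21 − (0.0592/2)·(−6.482) = +0.4019 V.
Finally ΔG = −nFE = −(2)(96485 C/mol)(+0.4019 V) = −77.6 kJ/mol.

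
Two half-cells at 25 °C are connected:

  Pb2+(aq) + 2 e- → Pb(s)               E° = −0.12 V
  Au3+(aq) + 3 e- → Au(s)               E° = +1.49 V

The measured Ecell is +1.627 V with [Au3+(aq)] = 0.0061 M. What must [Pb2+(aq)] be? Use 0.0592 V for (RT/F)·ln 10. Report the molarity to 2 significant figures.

With Au³⁺/Au at the cathode and Pb²⁺/Pb at the anode, E°cell = +1.49 − (−0.12) = +1.61 V (n = 6).
From the Nernst equation, log Q = n(E° − E)/0.0592 = 6·(+1.61 − (+1.627))/0.0592 = −1.723.
Balancing electrons gives 2 Au3+(aq) + 3 Pb(s) → 2 Au(s) + 3 Pb2+(aq); thus Q = [Pb2+(aq)]^3 / [Au3+(aq)]^2.
Substituting the known concentrations and solving, log [Pb2+(aq)] = −2.051 and [Pb2+(aq)] = 0.0089 M.

0.0089 M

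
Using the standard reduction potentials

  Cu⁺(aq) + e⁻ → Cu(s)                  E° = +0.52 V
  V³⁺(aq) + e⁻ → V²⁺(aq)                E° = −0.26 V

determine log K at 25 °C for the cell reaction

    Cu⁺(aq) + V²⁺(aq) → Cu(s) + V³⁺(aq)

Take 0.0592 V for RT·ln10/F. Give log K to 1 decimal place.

log K = 13.2

The Cu⁺/Cu couple is reduced (cathode); E°cell = +0.52 − (−0.26) = +0.78 V with n = 1.
At equilibrium E = 0, so log K = nE°cell / 0.0592 = (1)(+0.78) / 0.0592 = 13.2.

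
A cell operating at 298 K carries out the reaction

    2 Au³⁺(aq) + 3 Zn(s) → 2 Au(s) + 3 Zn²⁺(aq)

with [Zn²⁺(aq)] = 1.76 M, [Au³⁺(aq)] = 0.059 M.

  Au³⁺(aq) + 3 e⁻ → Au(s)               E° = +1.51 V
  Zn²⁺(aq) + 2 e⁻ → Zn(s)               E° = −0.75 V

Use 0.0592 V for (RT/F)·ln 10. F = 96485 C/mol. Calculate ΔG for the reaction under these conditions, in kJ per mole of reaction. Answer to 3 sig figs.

The standard cell potential is +1.51 − (−0.75) = +2.26 V, with n = 6 electrons in the balanced equation.
Here Q = [Zn²⁺(aq)]^3 / [Au³⁺(aq)]^2 = 1.57×10^3 (log Q = 3.195), giving E = +2.26 − (0.0592/6)·(3.195) = +2.2285 V.
ΔG = −nFE = −(6)(96485)(+2.2285) J/mol = −1290 kJ/mol.

−1290 kJ/mol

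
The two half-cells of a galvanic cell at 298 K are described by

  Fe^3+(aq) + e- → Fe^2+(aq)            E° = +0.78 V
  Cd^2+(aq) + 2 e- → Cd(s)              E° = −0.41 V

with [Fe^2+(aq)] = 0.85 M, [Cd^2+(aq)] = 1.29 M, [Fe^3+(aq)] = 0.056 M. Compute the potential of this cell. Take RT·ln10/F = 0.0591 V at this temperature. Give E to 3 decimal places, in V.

+1.117 V

Since E°(Fe³⁺/Fe²⁺) > E°(Cd²⁺/Cd), Fe³⁺/Fe²⁺ serves as the cathode.
E°cell = E°cat − E°an = +0.78 − (−0.41) = +1.19 V; n = 2.
The balanced reaction is 2 Fe^3+(aq) + Cd(s) → 2 Fe^2+(aq) + Cd^2+(aq), so Q = ([Fe^2+(aq)]^2·[Cd^2+(aq)]) / [Fe^3+(aq)]^2 = 297 and log Q = 2.473.
Applying E = E° − (RT ln10/nF)·log Q gives +1.19 − (0.0591/2)(2.473) = +1.117 V.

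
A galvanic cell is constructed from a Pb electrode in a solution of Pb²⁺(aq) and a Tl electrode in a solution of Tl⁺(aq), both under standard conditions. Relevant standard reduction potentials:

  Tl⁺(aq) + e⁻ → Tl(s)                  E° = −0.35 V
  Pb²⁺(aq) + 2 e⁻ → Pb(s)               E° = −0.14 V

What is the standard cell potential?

Of the two couples in this cell, the one with the more positive reduction potential is reduced at the cathode: here that is Pb²⁺/Pb (−0.14 V); Tl⁺/Tl (−0.35 V) is the anode.
E°cell = E°(cathode) − E°(anode) = −0.14 − (−0.35) = +0.21 V.

+0.21 V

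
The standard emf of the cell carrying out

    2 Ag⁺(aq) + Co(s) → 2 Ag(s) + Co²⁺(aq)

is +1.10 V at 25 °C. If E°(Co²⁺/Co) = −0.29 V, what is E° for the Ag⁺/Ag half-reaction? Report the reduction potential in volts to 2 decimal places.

+0.81 V

In the reaction as written the Ag⁺/Ag couple is reduced (cathode) and Co²⁺/Co is oxidized (anode), so E°cell = E°(Ag⁺/Ag) − E°(Co²⁺/Co).
E°(Ag⁺/Ag) = E°cell + E°(anode) = +1.10 + (−0.29) = +0.81 V.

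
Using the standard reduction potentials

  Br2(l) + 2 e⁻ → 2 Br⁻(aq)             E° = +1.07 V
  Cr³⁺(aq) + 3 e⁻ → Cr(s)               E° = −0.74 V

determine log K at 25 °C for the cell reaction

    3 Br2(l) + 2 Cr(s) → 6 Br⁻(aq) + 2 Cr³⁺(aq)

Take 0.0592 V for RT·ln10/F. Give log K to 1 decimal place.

The Br₂/Br⁻ couple is reduced (cathode); E°cell = +1.07 − (−0.74) = +1.81 V with n = 6.
At equilibrium E = 0, so log K = nE°cell / 0.0592 = (6)(+1.81) / 0.0592 = 183.4.

log K = 183.4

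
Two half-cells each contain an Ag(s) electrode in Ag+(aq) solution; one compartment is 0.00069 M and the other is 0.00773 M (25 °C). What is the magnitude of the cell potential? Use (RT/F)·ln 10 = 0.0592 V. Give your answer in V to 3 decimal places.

For a concentration cell E°cell = 0, since both electrodes use the same couple.
The compartment with the higher Ag+(aq) concentration (0.00773 M) acts as the cathode; ions are reduced there and produced at the dilute (0.00069 M) anode.
With n = 1, Ecell = −(0.0592/1)·log([dilute]/[conc]) = −(0.0592/1)·log(0.00069/0.00773) = +0.062 V.

0.062 V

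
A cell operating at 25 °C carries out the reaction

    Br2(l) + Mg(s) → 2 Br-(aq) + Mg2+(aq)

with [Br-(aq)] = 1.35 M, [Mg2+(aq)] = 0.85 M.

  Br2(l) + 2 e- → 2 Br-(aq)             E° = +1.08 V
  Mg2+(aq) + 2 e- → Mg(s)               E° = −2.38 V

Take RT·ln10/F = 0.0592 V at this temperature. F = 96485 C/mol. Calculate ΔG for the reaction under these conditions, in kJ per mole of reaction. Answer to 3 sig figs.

−667 kJ/mol

With Br₂/Br⁻ reduced at the cathode, E°cell = +1.08 − (−2.38) = +3.46 V and n = 2.
Here Q = [Br-(aq)]^2·[Mg2+(aq)] = 1.55 (log Q = 0.190), giving E = +3.46 − (0.0592/2)·(0.190) = +3.4544 V.
ΔG = −nFE = −(2)(96485)(+3.4544) J/mol = −667 kJ/mol.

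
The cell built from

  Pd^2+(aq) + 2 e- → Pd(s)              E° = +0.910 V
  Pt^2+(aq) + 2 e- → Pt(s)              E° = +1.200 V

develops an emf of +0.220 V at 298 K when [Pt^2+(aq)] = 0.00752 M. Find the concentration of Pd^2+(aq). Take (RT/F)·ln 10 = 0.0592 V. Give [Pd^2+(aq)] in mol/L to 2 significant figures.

The Pt²⁺/Pt couple has the larger reduction potential, so it is the cathode: E°cell = +1.200 − (+0.910) = +0.290 V and n = 2.
Rearranging E = E° − (0.0592/n)·log Q gives log Q = 2(+0.290 − (+0.220))/0.0592 = 2.365.
For Pt^2+(aq) + Pd(s) → Pt(s) + Pd^2+(aq), the reaction quotient is Q = [Pd^2+(aq)] / [Pt^2+(aq)].
Solving for the unknown gives log [Pd^2+(aq)] = 0.241, so [Pd^2+(aq)] ≈ 1.7 M.

1.7 M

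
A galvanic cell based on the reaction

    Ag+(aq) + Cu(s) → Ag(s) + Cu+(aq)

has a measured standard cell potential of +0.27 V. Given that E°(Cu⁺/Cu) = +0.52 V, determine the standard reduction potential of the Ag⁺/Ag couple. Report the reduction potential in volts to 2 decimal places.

In the reaction as written the Ag⁺/Ag couple is reduced (cathode) and Cu⁺/Cu is oxidized (anode), so E°cell = E°(Ag⁺/Ag) − E°(Cu⁺/Cu).
E°(Ag⁺/Ag) = E°cell + E°(anode) = +0.27 + (+0.52) = +0.79 V.

+0.79 V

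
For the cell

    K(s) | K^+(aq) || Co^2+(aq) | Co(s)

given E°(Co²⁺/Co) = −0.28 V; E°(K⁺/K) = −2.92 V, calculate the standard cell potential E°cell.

By convention the left-hand electrode in cell notation is the anode (oxidation) and the right-hand electrode is the cathode (reduction).
E°cell = E°(right) − E°(left) = −0.28 − (−2.92) = +2.64 V.

+2.64 V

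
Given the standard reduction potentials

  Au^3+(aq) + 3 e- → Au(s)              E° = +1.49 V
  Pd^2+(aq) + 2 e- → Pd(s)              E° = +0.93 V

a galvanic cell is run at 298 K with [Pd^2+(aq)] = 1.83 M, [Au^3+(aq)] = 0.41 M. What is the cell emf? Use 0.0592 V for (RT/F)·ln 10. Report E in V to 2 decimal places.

+0.54 V

Since E°(Au³⁺/Au) > E°(Pd²⁺/Pd), Au³⁺/Au serves as the cathode.
The standard potential is +1.49 − (+0.93) = +0.56 V and the balanced reaction transfers n = 6 electrons.
Balancing gives 2 Au^3+(aq) + 3 Pd(s) → 2 Au(s) + 3 Pd^2+(aq); hence Q = [Pd^2+(aq)]^3 / [Au^3+(aq)]^2 = 36.5 (log Q = 1.562).
By the Nernst equation, E = +0.56 − (0.0592/6)·(1.562) = +0.54 V.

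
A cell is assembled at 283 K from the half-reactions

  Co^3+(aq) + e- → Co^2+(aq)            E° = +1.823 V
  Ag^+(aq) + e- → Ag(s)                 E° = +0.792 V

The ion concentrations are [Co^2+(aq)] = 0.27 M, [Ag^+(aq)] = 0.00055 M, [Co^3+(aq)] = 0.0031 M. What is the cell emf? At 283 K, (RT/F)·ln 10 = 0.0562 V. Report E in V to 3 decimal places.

Co³⁺/Co²⁺ is reduced (cathode, E° = +1.823 V) and Ag⁺/Ag is oxidized (anode).
E°cell = E°cat − E°an = +1.823 − (+0.792) = +1.031 V; n = 1.
Balancing gives Co^3+(aq) + Ag(s) → Co^2+(aq) + Ag^+(aq); hence Q = ([Co^2+(aq)]·[Ag^+(aq)]) / [Co^3+(aq)] = 0.0479 (log Q = −1.320).
By the Nernst equation, E = +1.031 − (0.0562/1)·(−1.320) = +1.105 V.

+1.105 V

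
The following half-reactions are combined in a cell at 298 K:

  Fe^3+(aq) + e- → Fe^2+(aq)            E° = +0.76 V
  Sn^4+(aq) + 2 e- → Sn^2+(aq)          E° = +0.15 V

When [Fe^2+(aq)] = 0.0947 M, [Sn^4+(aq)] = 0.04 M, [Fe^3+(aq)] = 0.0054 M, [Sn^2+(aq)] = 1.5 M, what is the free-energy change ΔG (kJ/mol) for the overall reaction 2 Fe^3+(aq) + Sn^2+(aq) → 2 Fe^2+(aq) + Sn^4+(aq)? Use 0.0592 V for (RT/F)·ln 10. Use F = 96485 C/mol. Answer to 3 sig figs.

−112 kJ/mol

With Fe³⁺/Fe²⁺ reduced at the cathode, E°cell = +0.76 − (+0.15) = +0.61 V and n = 2.
Q = ([Fe^2+(aq)]^2·[Sn^4+(aq)]) / ([Fe^3+(aq)]^2·[Sn^2+(aq)]) = 8.2, so log Q = 0.914 and E = +0.61 − (0.0592/2)(0.914) = +0.5829 V.
Finally ΔG = −nFE = −(2)(96485 C/mol)(+0.5829 V) = −112 kJ/mol.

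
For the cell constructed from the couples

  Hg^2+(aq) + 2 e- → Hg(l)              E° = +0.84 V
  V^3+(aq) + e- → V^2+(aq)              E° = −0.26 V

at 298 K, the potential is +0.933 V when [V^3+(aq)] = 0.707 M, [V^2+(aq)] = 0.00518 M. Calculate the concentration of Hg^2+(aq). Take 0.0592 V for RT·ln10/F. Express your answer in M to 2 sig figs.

The Hg²⁺/Hg couple has the larger reduction potential, so it is the cathode: E°cell = +0.84 − (−0.26) = +1.10 V and n = 2.
From the Nernst equation, log Q = n(E° − E)/0.0592 = 2·(+1.10 − (+0.933))/0.0592 = 5.642.
Balancing electrons gives Hg^2+(aq) + 2 V^2+(aq) → Hg(l) + 2 V^3+(aq); thus Q = [V^3+(aq)]^2 / ([Hg^2+(aq)]·[V^2+(aq)]^2).
Isolating [Hg^2+(aq)] in Q = 10^{5.642} yields log [Hg^2+(aq)] = −1.372, i.e. 0.042 M.

0.042 M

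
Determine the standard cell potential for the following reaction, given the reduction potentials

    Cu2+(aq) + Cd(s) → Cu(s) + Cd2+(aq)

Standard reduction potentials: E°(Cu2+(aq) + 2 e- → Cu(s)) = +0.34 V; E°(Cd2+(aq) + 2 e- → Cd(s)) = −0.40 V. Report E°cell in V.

In the reaction as written, Cu2+(aq) is reduced (cathode) and Cd2+(aq) is produced by oxidation at the anode.
E°cell = E°(cathode) − E°(anode) = +0.34 − (−0.40) = +0.74 V.
The positive value indicates the reaction is spontaneous as written.

+0.74 V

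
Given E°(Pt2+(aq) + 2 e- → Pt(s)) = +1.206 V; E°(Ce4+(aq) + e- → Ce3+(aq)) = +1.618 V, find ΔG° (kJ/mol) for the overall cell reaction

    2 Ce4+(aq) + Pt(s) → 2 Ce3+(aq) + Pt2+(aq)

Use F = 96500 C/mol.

−79.5 kJ/mol

In the reaction as written Ce4+(aq) is reduced, so the Ce⁴⁺/Ce³⁺ couple is the cathode and Pt²⁺/Pt is the anode.
E°cell = +1.618 − (+1.206) = +0.412 V; balancing electrons gives n = 2.
ΔG° = −nFE°cell = −(2)(96500)(+0.412) J/mol = −79.5 kJ/mol.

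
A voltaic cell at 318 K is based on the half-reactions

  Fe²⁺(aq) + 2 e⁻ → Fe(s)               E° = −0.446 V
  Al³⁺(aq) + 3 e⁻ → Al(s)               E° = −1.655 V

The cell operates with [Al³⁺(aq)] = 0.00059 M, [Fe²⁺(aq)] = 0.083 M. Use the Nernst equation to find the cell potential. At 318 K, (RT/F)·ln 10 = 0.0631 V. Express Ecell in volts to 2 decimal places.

The Fe²⁺/Fe couple has the more positive E°, so it is the cathode; Al³⁺/Al is the anode.
E°cell = E°cat − E°an = −0.446 − (−1.655) = +1.209 V; n = 6.
Balancing gives 3 Fe²⁺(aq) + 2 Al(s) → 3 Fe(s) + 2 Al³⁺(aq); hence Q = [Al³⁺(aq)]^2 / [Fe²⁺(aq)]^3 = 0.000609 (log Q = −3.216).
By the Nernst equation, E = +1.209 − (0.0631/6)·(−3.216) = +1.24 V.

+1.24 V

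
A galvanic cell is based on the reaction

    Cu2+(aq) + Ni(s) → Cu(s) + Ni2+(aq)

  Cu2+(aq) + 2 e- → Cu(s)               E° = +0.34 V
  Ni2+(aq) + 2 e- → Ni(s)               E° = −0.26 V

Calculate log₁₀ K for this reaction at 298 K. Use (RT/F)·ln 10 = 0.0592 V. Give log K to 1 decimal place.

The Cu²⁺/Cu couple is reduced (cathode); E°cell = +0.34 − (−0.26) = +0.60 V with n = 2.
At equilibrium E = 0, so log K = nE°cell / 0.0592 = (2)(+0.60) / 0.0592 = 20.3.

log K = 20.3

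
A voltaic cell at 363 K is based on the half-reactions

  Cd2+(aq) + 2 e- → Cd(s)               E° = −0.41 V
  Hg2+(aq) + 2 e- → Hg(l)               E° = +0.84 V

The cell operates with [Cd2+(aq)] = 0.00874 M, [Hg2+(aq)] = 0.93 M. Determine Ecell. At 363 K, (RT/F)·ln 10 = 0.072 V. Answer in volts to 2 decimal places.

+1.32 V

The Hg²⁺/Hg couple has the more positive E°, so it is the cathode; Cd²⁺/Cd is the anode.
The standard potential is +0.84 − (−0.41) = +1.25 V and the balanced reaction transfers n = 2 electrons.
Balancing gives Hg2+(aq) + Cd(s) → Hg(l) + Cd2+(aq); hence Q = [Cd2+(aq)] / [Hg2+(aq)] = 0.0094 (log Q = −2.027).
By the Nernst equation, E = +1.25 − (0.072/2)·(−2.027) = +1.32 V.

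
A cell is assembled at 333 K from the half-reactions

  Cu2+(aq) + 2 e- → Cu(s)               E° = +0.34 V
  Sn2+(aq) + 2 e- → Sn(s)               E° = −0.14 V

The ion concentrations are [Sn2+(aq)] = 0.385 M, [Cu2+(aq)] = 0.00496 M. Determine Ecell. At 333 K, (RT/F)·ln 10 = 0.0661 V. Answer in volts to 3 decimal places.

Cu²⁺/Cu is reduced (cathode, E° = +0.34 V) and Sn²⁺/Sn is oxidized (anode).
E°cell = +0.34 − (−0.14) = +0.48 V, with n = 2 electrons transferred.
The balanced reaction is Cu2+(aq) + Sn(s) → Cu(s) + Sn2+(aq), so Q = [Sn2+(aq)] / [Cu2+(aq)] = 77.6 and log Q = 1.890.
Applying E = E° − (RT ln10/nF)·log Q gives +0.48 − (0.0661/2)(1.890) = +0.418 V.

+0.418 V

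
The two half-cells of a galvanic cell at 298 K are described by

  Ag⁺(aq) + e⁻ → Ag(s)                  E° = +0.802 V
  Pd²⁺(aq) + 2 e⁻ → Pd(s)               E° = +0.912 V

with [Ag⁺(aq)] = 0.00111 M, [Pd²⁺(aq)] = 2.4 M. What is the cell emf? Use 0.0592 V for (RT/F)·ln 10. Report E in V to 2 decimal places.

+0.30 V

Pd²⁺/Pd is reduced (cathode, E° = +0.912 V) and Ag⁺/Ag is oxidized (anode).
The standard potential is +0.912 − (+0.802) = +0.110 V and the balanced reaction transfers n = 2 electrons.
For the overall reaction Pd²⁺(aq) + 2 Ag(s) → Pd(s) + 2 Ag⁺(aq), Q = [Ag⁺(aq)]^2 / [Pd²⁺(aq)] = 5.13×10^−7, giving log Q = −6.290.
E = E° − (0.0592/n)·log Q = +0.110 − (0.0592/2)(−6.290) = +0.30 V.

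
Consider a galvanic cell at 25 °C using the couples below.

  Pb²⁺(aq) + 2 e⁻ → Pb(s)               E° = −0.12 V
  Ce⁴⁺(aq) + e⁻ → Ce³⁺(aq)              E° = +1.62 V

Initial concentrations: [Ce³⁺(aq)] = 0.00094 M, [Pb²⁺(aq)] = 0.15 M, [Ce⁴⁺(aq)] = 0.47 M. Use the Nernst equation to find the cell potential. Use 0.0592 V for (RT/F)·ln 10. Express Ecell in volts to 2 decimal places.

+1.92 V

The Ce⁴⁺/Ce³⁺ couple has the more positive E°, so it is the cathode; Pb²⁺/Pb is the anode.
E°cell = +1.62 − (−0.12) = +1.74 V, with n = 2 electrons transferred.
The balanced reaction is 2 Ce⁴⁺(aq) + Pb(s) → 2 Ce³⁺(aq) + Pb²⁺(aq), so Q = ([Ce³⁺(aq)]^2·[Pb²⁺(aq)]) / [Ce⁴⁺(aq)]^2 = 6×10^−7 and log Q = −6.222.
By the Nernst equation, E = +1.74 − (0.0592/2)·(−6.222) = +1.92 V.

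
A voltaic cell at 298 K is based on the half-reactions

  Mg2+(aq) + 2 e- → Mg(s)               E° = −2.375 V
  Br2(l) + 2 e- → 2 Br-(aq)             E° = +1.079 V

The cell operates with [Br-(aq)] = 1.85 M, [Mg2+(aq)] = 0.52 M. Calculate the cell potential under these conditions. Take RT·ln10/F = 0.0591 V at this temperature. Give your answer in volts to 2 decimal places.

Br₂/Br⁻ is reduced (cathode, E° = +1.079 V) and Mg²⁺/Mg is oxidized (anode).
The standard potential is +1.079 − (−2.375) = +3.454 V and the balanced reaction transfers n = 2 electrons.
Balancing gives Br2(l) + Mg(s) → 2 Br-(aq) + Mg2+(aq); hence Q = [Br-(aq)]^2·[Mg2+(aq)] = 1.78 (log Q = 0.250).
By the Nernst equation, E = +3.454 − (0.0591/2)·(0.250) = +3.45 V.

+3.45 V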